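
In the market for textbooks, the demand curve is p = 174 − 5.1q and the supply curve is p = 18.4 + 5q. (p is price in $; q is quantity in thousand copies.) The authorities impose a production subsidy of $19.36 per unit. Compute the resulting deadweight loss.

Competitive equilibrium: 174 − 5.1q = 18.4 + 5q → q* = 15.40594, p* = 95.4297.
The subsidy lowers effective supply by 19.36: p = 5q − 0.96.
New quantity: 174 − 5.1q = 5q − 0.96 → q' = 17.32277.
Overproduction Δq = 17.32277 − 15.40594 = 1.91683; wedge = subsidy = 19.36.
The triangle = ½ × 1.91683 × 19.36 = $18.55 thousand.

$18.55 thousand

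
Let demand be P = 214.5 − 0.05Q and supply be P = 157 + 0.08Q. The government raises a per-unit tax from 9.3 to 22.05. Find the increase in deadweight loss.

Competitive equilibrium: 214.5 − 0.05Q = 157 + 0.08Q → Q* = 442.3077, P* = 192.3846.
For a per-unit tax t: ΔQ = t/0.13, so DWL = ½·t·(t/0.13) = t²/0.26.
At t = 9.3: DWL = 332.654. At t = 22.05: DWL = 1870.01.
Increase = 1870.01 − 332.654 = 1537.36.

1537.36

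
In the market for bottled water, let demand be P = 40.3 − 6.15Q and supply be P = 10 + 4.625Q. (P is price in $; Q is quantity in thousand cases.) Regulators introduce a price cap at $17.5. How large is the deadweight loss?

Competitive equilibrium: 40.3 − 6.15Q = 10 + 4.625Q → Q* = 2.81206, P* = 23.0058.
At the ceiling P = 17.5, quantity supplied = (17.5 − 10)/4.625 = 1.62162.
Willingness to pay at Q' = 1.62162: 40.3 − 6.15·1.62162 = 30.32704.
ΔQ = 2.81206 − 1.62162 = 1.19044; wedge = 30.32704 − 17.5 = 12.82704.
The triangle = ½ × 1.19044 × 12.82704 = $7.63 thousand.

$7.63 thousand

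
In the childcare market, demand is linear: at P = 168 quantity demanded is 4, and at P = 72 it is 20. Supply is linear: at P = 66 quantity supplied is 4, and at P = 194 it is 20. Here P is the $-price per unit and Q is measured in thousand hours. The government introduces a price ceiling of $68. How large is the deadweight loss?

$346.51 thousand

Demand slope = (72 − 168)/(20 − 4) = −6, so P = 192 − 6Q.
Supply slope = (194 − 66)/(20 − 4) = 8, so P = 34 + 8Q.
Competitive equilibrium: 192 − 6Q = 34 + 8Q → Q* = 11.2857, P* = 124.2857.
At the ceiling P = 68, quantity supplied = (68 − 34)/8 = 4.25.
Willingness to pay at Q' = 4.25: 192 − 6·4.25 = 166.5.
ΔQ = 11.2857 − 4.25 = 7.0357; wedge = 166.5 − 68 = 98.5.
DWL = ½ × 7.0357 × 98.5 = $346.51 thousand.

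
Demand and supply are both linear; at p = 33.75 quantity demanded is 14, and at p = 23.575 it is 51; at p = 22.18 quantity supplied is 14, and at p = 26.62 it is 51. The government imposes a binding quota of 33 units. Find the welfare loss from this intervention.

20.92

Demand slope = (23.575 − 33.75)/(51 − 14) = −0.275, so p = 37.6 − 0.275q.
Supply slope = (26.62 − 22.18)/(51 − 14) = 0.12, so p = 20.5 + 0.12q.
Competitive equilibrium: 37.6 − 0.275q = 20.5 + 0.12q → q* = 43.2911, p* = 25.6949.
At q = 33: demand price = 37.6 − 0.275·33 = 28.525; supply price = 20.5 + 0.12·33 = 24.46.
Δq = 43.2911 − 33 = 10.2911; wedge = 28.525 − 24.46 = 4.065.
The triangle = ½ × 10.2911 × 4.065 = 20.92.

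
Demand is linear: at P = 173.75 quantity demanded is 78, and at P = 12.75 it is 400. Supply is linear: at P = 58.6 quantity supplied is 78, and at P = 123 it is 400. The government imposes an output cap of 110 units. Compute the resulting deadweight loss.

6144.69

Demand slope = (12.75 − 173.75)/(400 − 78) = −0.5, so P = 212.75 − 0.5Q.
Supply slope = (123 − 58.6)/(400 − 78) = 0.2, so P = 43 + 0.2Q.
Competitive equilibrium: 212.75 − 0.5Q = 43 + 0.2Q → Q* = 242.5, P* = 91.5.
At Q = 110: demand price = 212.75 − 0.5·110 = 157.75; supply price = 43 + 0.2·110 = 65.
ΔQ = 242.5 − 110 = 132.5; wedge = 157.75 − 65 = 92.75.
The triangle = ½ × 132.5 × 92.75 = 6144.69.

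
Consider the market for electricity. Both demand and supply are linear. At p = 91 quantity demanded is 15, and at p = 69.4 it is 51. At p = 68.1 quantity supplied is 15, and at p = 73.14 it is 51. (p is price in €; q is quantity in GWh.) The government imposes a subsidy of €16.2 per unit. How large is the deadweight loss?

€177.32

Demand slope = (69.4 − 91)/(51 − 15) = −0.6, so p = 100 − 0.6q.
Supply slope = (73.14 − 68.1)/(51 − 15) = 0.14, so p = 66 + 0.14q.
Competitive equilibrium: 100 − 0.6q = 66 + 0.14q → q* = 45.9459, p* = 72.4324.
The subsidy lowers effective supply by 16.2: p = 49.8 + 0.14q.
New quantity: 100 − 0.6q = 49.8 + 0.14q → q' = 67.8378.
Overproduction Δq = 67.8378 − 45.9459 = 21.8919; wedge = subsidy = 16.2.
Deadweight loss = ½ × 21.8919 × 16.2 = €177.32.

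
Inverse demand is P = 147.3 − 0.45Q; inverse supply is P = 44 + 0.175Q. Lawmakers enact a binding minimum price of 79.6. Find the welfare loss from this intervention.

68.78

Competitive equilibrium: 147.3 − 0.45Q = 44 + 0.175Q → Q* = 165.28, P* = 72.924.
At the floor P = 79.6, quantity demanded = (147.3 − 79.6)/0.45 = 150.4444.
Sellers' marginal cost at Q' = 150.4444: 44 + 0.175·150.4444 = 70.3278.
ΔQ = 165.28 − 150.4444 = 14.8356; wedge = 79.6 − 70.3278 = 9.2722.
DWL = ½ × 14.8356 × 9.2722 = 68.78.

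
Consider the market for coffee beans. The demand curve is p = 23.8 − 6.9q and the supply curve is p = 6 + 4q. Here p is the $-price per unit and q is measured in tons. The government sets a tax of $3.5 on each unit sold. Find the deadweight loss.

Competitive equilibrium: 23.8 − 6.9q = 6 + 4q → q* = 1.633, p* = 12.5321.
With the tax, the buyer price exceeds the seller price by 3.5: (23.8 − 6.9q) − (6 + 4q) = 3.5 → q' = 1.3119.
Δq = 1.633 − 1.3119 = 0.3211; the wedge equals the tax, 3.5.
Welfare loss = ½ × 0.3211 × 3.5 = $0.56.

$0.56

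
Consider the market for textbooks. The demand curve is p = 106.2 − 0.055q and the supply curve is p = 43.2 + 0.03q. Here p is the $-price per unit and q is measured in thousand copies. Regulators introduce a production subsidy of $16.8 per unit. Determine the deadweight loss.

Competitive equilibrium: 106.2 − 0.055q = 43.2 + 0.03q → q* = 741.17647, p* = 65.43529.
The subsidy lowers effective supply by 16.8: p = 26.4 + 0.03q.
New quantity: 106.2 − 0.055q = 26.4 + 0.03q → q' = 938.82353.
Overproduction Δq = 938.82353 − 741.17647 = 197.64706; wedge = subsidy = 16.8.
Welfare loss = ½ × 197.64706 × 16.8 = $1660.24 thousand.

$1660.24 thousand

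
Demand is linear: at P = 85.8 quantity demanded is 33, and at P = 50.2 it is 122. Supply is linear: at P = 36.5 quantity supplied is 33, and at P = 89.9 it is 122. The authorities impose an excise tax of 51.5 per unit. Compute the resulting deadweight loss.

1326.125

Demand slope = (50.2 − 85.8)/(122 − 33) = −0.4, so P = 99 − 0.4Q.
Supply slope = (89.9 − 36.5)/(122 − 33) = 0.6, so P = 16.7 + 0.6Q.
Competitive equilibrium: 99 − 0.4Q = 16.7 + 0.6Q → Q* = 82.3, P* = 66.08.
With the tax, the buyer price exceeds the seller price by 51.5: (99 − 0.4Q) − (16.7 + 0.6Q) = 51.5 → Q' = 30.8.
ΔQ = 82.3 − 30.8 = 51.5; the wedge equals the tax, 51.5.
Welfare loss = ½ × 51.5 × 51.5 = 1326.125.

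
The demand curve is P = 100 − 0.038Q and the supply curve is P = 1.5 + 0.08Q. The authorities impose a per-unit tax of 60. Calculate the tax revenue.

Competitive equilibrium: 100 − 0.038Q = 1.5 + 0.08Q → Q* = 834.7458, P* = 68.2797.
With the tax, the buyer price exceeds the seller price by 60: (100 − 0.038Q) − (1.5 + 0.08Q) = 60 → Q' = 326.2712.
Tax revenue = 60 × 326.2712 = 19576.27.

19576.27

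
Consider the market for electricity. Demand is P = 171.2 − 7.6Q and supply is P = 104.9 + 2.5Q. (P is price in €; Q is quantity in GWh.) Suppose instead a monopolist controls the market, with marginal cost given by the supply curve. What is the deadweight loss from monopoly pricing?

€40.12

Competitive equilibrium: 171.2 − 7.6Q = 104.9 + 2.5Q → Q* = 6.5644, P* = 121.3109.
Marginal revenue: MR = 171.2 − 15.2Q. Set MR = MC: 171.2 − 15.2Q = 104.9 + 2.5Q → Q_m = 3.7458.
Price P_m = 171.2 − 7.6·3.7458 = 142.7319; MC(Q_m) = 104.9 + 2.5·3.7458 = 114.2645.
Competitive Q* = 6.5644, so ΔQ = 2.8186; wedge = 142.7319 − 114.2645 = 28.4674.
Deadweight loss = ½ × 2.8186 × 28.4674 = €40.12.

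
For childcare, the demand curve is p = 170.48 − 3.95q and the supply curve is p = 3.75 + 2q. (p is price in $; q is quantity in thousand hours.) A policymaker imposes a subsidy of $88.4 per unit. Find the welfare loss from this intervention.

$656.69 thousand

Competitive equilibrium: 170.48 − 3.95q = 3.75 + 2q → q* = 28.0218, p* = 59.7937.
The subsidy lowers effective supply by 88.4: p = 2q − 84.65.
New quantity: 170.48 − 3.95q = 2q − 84.65 → q' = 42.879.
Overproduction Δq = 42.879 − 28.0218 = 14.8572; wedge = subsidy = 88.4.
DWL = ½ × 14.8572 × 88.4 = $656.69 thousand.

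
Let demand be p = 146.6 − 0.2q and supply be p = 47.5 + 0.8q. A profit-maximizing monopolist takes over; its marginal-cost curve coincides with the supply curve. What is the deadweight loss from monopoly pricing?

136.40

Competitive equilibrium: 146.6 − 0.2q = 47.5 + 0.8q → q* = 99.1, p* = 126.78.
Marginal revenue: MR = 146.6 − 0.4q. Set MR = MC: 146.6 − 0.4q = 47.5 + 0.8q → q_m = 82.5833.
Price p_m = 146.6 − 0.2·82.5833 = 130.0833; MC(q_m) = 47.5 + 0.8·82.5833 = 113.5666.
Competitive q* = 99.1, so Δq = 16.5167; wedge = 130.0833 − 113.5666 = 16.5167.
DWL = ½ × 16.5167 × 16.5167 = 136.40.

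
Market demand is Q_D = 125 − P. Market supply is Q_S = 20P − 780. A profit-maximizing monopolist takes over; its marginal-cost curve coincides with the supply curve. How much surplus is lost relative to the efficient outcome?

In inverse form: demand P = 125 − Q, supply P = 39 + 0.05Q.
Competitive equilibrium: 125 − Q = 39 + 0.05Q → Q* = 81.9048, P* = 43.0952.
Marginal revenue: MR = 125 − 2Q. Set MR = MC: 125 − 2Q = 39 + 0.05Q → Q_m = 41.9512.
Price P_m = 125 − 1·41.9512 = 83.0488; MC(Q_m) = 39 + 0.05·41.9512 = 41.0976.
Competitive Q* = 81.9048, so ΔQ = 39.9536; wedge = 83.0488 − 41.0976 = 41.9512.
Welfare loss = ½ × 39.9536 × 41.9512 = 838.05.

838.05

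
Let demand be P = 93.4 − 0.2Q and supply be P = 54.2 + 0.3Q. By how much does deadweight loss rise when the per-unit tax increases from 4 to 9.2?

Competitive equilibrium: 93.4 − 0.2Q = 54.2 + 0.3Q → Q* = 78.4, P* = 77.72.
For a per-unit tax t: ΔQ = t/0.5, so DWL = ½·t·(t/0.5) = t²/1.
At t = 4: DWL = 16. At t = 9.2: DWL = 84.64.
Increase = 84.64 − 16 = 68.64.

68.64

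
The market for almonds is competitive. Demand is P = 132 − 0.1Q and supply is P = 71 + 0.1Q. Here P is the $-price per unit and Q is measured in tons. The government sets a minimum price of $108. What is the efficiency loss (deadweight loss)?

$422.50

Competitive equilibrium: 132 − 0.1Q = 71 + 0.1Q → Q* = 305, P* = 101.5.
At the floor P = 108, quantity demanded = (132 − 108)/0.1 = 240.
Sellers' marginal cost at Q' = 240: 71 + 0.1·240 = 95.
ΔQ = 305 − 240 = 65; wedge = 108 − 95 = 13.
DWL = ½ × 65 × 13 = $422.50.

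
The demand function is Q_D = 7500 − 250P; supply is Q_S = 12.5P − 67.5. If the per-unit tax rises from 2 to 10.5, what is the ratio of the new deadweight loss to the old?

27.5625

In inverse form: demand P = 30 − 0.004Q, supply P = 5.4 + 0.08Q.
Competitive equilibrium: 30 − 0.004Q = 5.4 + 0.08Q → Q* = 292.8571, P* = 28.8286.
For a per-unit tax t: ΔQ = t/0.084, so DWL = ½·t·(t/0.084) = t²/0.168.
At t = 2: DWL = 23.810. At t = 10.5: DWL = 656.25.
Ratio = (10.5/2)² = 27.5625.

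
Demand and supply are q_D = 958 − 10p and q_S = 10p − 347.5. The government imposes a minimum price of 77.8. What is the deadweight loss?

1568.76

In inverse form: demand p = 95.8 − 0.1q, supply p = 34.75 + 0.1q.
Competitive equilibrium: 95.8 − 0.1q = 34.75 + 0.1q → q* = 305.25, p* = 65.275.
At the floor p = 77.8, quantity demanded = (95.8 − 77.8)/0.1 = 180.
Sellers' marginal cost at q' = 180: 34.75 + 0.1·180 = 52.75.
Δq = 305.25 − 180 = 125.25; wedge = 77.8 − 52.75 = 25.05.
Welfare loss = ½ × 125.25 × 25.05 = 1568.76.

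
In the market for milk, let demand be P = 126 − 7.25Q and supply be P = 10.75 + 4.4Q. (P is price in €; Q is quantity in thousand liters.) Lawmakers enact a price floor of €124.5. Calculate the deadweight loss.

€546.47 thousand

Competitive equilibrium: 126 − 7.25Q = 10.75 + 4.4Q → Q* = 9.8927, P* = 54.2779.
At the floor P = 124.5, quantity demanded = (126 − 124.5)/7.25 = 0.2069.
Sellers' marginal cost at Q' = 0.2069: 10.75 + 4.4·0.2069 = 11.6604.
ΔQ = 9.8927 − 0.2069 = 9.6858; wedge = 124.5 − 11.6604 = 112.8396.
Welfare loss = ½ × 9.6858 × 112.8396 = €546.47 thousand.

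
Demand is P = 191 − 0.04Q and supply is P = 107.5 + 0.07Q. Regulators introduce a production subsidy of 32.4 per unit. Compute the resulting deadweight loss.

Competitive equilibrium: 191 − 0.04Q = 107.5 + 0.07Q → Q* = 759.0909, P* = 160.6364.
The subsidy lowers effective supply by 32.4: P = 75.1 + 0.07Q.
New quantity: 191 − 0.04Q = 75.1 + 0.07Q → Q' = 1053.6364.
Overproduction ΔQ = 1053.6364 − 759.0909 = 294.5455; wedge = subsidy = 32.4.
Welfare loss = ½ × 294.5455 × 32.4 = 4771.64.

4771.64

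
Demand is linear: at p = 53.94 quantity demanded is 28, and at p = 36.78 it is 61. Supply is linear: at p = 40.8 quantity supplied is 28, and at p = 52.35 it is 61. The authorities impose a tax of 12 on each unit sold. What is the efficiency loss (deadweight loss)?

Demand slope = (36.78 − 53.94)/(61 − 28) = −0.52, so p = 68.5 − 0.52q.
Supply slope = (52.35 − 40.8)/(61 − 28) = 0.35, so p = 31 + 0.35q.
Competitive equilibrium: 68.5 − 0.52q = 31 + 0.35q → q* = 43.1034, p* = 46.0862.
With the tax, the buyer price exceeds the seller price by 12: (68.5 − 0.52q) − (31 + 0.35q) = 12 → q' = 29.3103.
Δq = 43.1034 − 29.3103 = 13.7931; the wedge equals the tax, 12.
The triangle = ½ × 13.7931 × 12 = 82.76.

82.76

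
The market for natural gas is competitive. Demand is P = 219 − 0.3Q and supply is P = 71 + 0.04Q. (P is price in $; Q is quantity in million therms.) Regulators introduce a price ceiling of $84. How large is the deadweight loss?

$2068.01 million

Competitive equilibrium: 219 − 0.3Q = 71 + 0.04Q → Q* = 435.2941, P* = 88.4118.
At the ceiling P = 84, quantity supplied = (84 − 71)/0.04 = 325.
Willingness to pay at Q' = 325: 219 − 0.3·325 = 121.5.
ΔQ = 435.2941 − 325 = 110.2941; wedge = 121.5 − 84 = 37.5.
The triangle = ½ × 110.2941 × 37.5 = $2068.01 million.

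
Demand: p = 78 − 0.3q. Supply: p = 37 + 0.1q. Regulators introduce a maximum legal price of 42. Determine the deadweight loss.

551.25

Competitive equilibrium: 78 − 0.3q = 37 + 0.1q → q* = 102.5, p* = 47.25.
At the ceiling p = 42, quantity supplied = (42 − 37)/0.1 = 50.
Willingness to pay at q' = 50: 78 − 0.3·50 = 63.
Δq = 102.5 − 50 = 52.5; wedge = 63 − 42 = 21.
The triangle = ½ × 52.5 × 21 = 551.25.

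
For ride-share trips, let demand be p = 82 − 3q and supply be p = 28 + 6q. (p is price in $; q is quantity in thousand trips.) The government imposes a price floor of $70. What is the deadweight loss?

Competitive equilibrium: 82 − 3q = 28 + 6q → q* = 6, p* = 64.
At the floor p = 70, quantity demanded = (82 − 70)/3 = 4.
Sellers' marginal cost at q' = 4: 28 + 6·4 = 52.
Δq = 6 − 4 = 2; wedge = 70 − 52 = 18.
DWL = ½ × 2 × 18 = $18 thousand.

$18 thousand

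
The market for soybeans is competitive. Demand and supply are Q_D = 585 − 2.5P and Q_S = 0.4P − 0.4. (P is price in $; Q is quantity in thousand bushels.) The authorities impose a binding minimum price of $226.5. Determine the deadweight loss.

In inverse form: demand P = 234 − 0.4Q, supply P = 1 + 2.5Q.
Competitive equilibrium: 234 − 0.4Q = 1 + 2.5Q → Q* = 80.3448, P* = 201.8621.
At the floor P = 226.5, quantity demanded = (234 − 226.5)/0.4 = 18.75.
Sellers' marginal cost at Q' = 18.75: 1 + 2.5·18.75 = 47.875.
ΔQ = 80.3448 − 18.75 = 61.5948; wedge = 226.5 − 47.875 = 178.625.
DWL = ½ × 61.5948 × 178.625 = $5501.19 thousand.

$5501.19 thousand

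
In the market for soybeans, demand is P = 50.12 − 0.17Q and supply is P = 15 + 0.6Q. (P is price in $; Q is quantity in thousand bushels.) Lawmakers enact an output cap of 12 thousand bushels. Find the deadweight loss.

Competitive equilibrium: 50.12 − 0.17Q = 15 + 0.6Q → Q* = 45.6104, P* = 42.3662.
At Q = 12: demand price = 50.12 − 0.17·12 = 48.08; supply price = 15 + 0.6·12 = 22.2.
ΔQ = 45.6104 − 12 = 33.6104; wedge = 48.08 − 22.2 = 25.88.
DWL = ½ × 33.6104 × 25.88 = $434.92 thousand.

$434.92 thousand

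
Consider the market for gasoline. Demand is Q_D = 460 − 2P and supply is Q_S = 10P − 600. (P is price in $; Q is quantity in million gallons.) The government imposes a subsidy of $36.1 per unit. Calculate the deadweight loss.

In inverse form: demand P = 230 − 0.5Q, supply P = 60 + 0.1Q.
Competitive equilibrium: 230 − 0.5Q = 60 + 0.1Q → Q* = 283.3333, P* = 88.3333.
The subsidy lowers effective supply by 36.1: P = 23.9 + 0.1Q.
New quantity: 230 − 0.5Q = 23.9 + 0.1Q → Q' = 343.5.
Overproduction ΔQ = 343.5 − 283.3333 = 60.1667; wedge = subsidy = 36.1.
Deadweight loss = ½ × 60.1667 × 36.1 = $1086.01 million.

$1086.01 million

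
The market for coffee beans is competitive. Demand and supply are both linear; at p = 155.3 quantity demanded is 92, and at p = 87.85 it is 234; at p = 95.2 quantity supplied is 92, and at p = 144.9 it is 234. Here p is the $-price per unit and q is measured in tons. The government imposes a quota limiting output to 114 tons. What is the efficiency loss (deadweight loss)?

$1066.55

Demand slope = (87.85 − 155.3)/(234 − 92) = −0.475, so p = 199 − 0.475q.
Supply slope = (144.9 − 95.2)/(234 − 92) = 0.35, so p = 63 + 0.35q.
Competitive equilibrium: 199 − 0.475q = 63 + 0.35q → q* = 164.8485, p* = 120.697.
At q = 114: demand price = 199 − 0.475·114 = 144.85; supply price = 63 + 0.35·114 = 102.9.
Δq = 164.8485 − 114 = 50.8485; wedge = 144.85 − 102.9 = 41.95.
DWL = ½ × 50.8485 × 41.95 = $1066.55.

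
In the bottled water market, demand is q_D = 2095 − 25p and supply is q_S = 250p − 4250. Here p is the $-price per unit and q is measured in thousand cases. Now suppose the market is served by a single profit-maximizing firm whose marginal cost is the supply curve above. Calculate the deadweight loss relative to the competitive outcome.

In inverse form: demand p = 83.8 − 0.04q, supply p = 17 + 0.004q.
Competitive equilibrium: 83.8 − 0.04q = 17 + 0.004q → q* = 1518.18182, p* = 23.07273.
Marginal revenue: MR = 83.8 − 0.08q. Set MR = MC: 83.8 − 0.08q = 17 + 0.004q → q_m = 795.2381.
Price p_m = 83.8 − 0.04·795.2381 = 51.99048; MC(q_m) = 17 + 0.004·795.2381 = 20.18095.
Competitive q* = 1518.18182, so Δq = 722.94372; wedge = 51.99048 − 20.18095 = 31.80953.
The triangle = ½ × 722.94372 × 31.80953 = $11498.25 thousand.

$11498.25 thousand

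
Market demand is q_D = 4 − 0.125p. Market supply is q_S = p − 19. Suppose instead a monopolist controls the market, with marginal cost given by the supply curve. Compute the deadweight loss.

In inverse form: demand p = 32 − 8q, supply p = 19 + q.
Competitive equilibrium: 32 − 8q = 19 + q → q* = 1.4444, p* = 20.4444.
Marginal revenue: MR = 32 − 16q. Set MR = MC: 32 − 16q = 19 + q → q_m = 0.7647.
Price p_m = 32 − 8·0.7647 = 25.8824; MC(q_m) = 19 + 1·0.7647 = 19.7647.
Competitive q* = 1.4444, so Δq = 0.6797; wedge = 25.8824 − 19.7647 = 6.1177.
The triangle = ½ × 0.6797 × 6.1177 = 2.08.

2.08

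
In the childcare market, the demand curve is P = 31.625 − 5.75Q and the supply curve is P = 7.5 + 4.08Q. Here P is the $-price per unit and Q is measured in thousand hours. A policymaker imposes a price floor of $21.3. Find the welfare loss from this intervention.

$2.13 thousand

Competitive equilibrium: 31.625 − 5.75Q = 7.5 + 4.08Q → Q* = 2.4542, P* = 17.5132.
At the floor P = 21.3, quantity demanded = (31.625 − 21.3)/5.75 = 1.7957.
Sellers' marginal cost at Q' = 1.7957: 7.5 + 4.08·1.7957 = 14.8265.
ΔQ = 2.4542 − 1.7957 = 0.6585; wedge = 21.3 − 14.8265 = 6.4735.
Welfare loss = ½ × 0.6585 × 6.4735 = $2.13 thousand.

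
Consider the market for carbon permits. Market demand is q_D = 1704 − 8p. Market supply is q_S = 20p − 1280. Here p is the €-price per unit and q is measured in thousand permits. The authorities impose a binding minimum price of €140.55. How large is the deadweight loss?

€6465.44 thousand

In inverse form: demand p = 213 − 0.125q, supply p = 64 + 0.05q.
Competitive equilibrium: 213 − 0.125q = 64 + 0.05q → q* = 851.4286, p* = 106.5714.
At the floor p = 140.55, quantity demanded = (213 − 140.55)/0.125 = 579.6.
Sellers' marginal cost at q' = 579.6: 64 + 0.05·579.6 = 92.98.
Δq = 851.4286 − 579.6 = 271.8286; wedge = 140.55 − 92.98 = 47.57.
Deadweight loss = ½ × 271.8286 × 47.57 = €6465.44 thousand.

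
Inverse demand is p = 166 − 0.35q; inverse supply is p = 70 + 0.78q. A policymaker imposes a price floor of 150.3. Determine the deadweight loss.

908.46

Competitive equilibrium: 166 − 0.35q = 70 + 0.78q → q* = 84.95575, p* = 136.26549.
At the floor p = 150.3, quantity demanded = (166 − 150.3)/0.35 = 44.85714.
Sellers' marginal cost at q' = 44.85714: 70 + 0.78·44.85714 = 104.98857.
Δq = 84.95575 − 44.85714 = 40.09861; wedge = 150.3 − 104.98857 = 45.31143.
Welfare loss = ½ × 40.09861 × 45.31143 = 908.46.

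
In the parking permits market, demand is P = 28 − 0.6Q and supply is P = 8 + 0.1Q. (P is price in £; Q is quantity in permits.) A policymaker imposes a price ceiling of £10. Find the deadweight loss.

Competitive equilibrium: 28 − 0.6Q = 8 + 0.1Q → Q* = 28.5714, P* = 10.8571.
At the ceiling P = 10, quantity supplied = (10 − 8)/0.1 = 20.
Willingness to pay at Q' = 20: 28 − 0.6·20 = 16.
ΔQ = 28.5714 − 20 = 8.5714; wedge = 16 − 10 = 6.
Welfare loss = ½ × 8.5714 × 6 = £25.71.

£25.71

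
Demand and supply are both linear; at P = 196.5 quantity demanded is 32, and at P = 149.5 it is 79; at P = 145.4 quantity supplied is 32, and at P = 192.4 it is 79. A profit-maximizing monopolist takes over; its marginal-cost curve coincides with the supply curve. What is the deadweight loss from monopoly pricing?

368

Demand slope = (149.5 − 196.5)/(79 − 32) = −1, so P = 228.5 − Q.
Supply slope = (192.4 − 145.4)/(79 − 32) = 1, so P = 113.4 + Q.
Competitive equilibrium: 228.5 − Q = 113.4 + Q → Q* = 57.55, P* = 170.95.
Marginal revenue: MR = 228.5 − 2Q. Set MR = MC: 228.5 − 2Q = 113.4 + Q → Q_m = 38.3667.
Price P_m = 228.5 − 1·38.3667 = 190.1333; MC(Q_m) = 113.4 + 1·38.3667 = 151.7667.
Competitive Q* = 57.55, so ΔQ = 19.1833; wedge = 190.1333 − 151.7667 = 38.3666.
Deadweight loss = ½ × 19.1833 × 38.3666 = 368.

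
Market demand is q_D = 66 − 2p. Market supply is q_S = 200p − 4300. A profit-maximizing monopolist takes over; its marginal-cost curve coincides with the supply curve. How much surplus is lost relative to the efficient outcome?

In inverse form: demand p = 33 − 0.5q, supply p = 21.5 + 0.005q.
Competitive equilibrium: 33 − 0.5q = 21.5 + 0.005q → q* = 22.7723, p* = 21.6139.
Marginal revenue: MR = 33 − q. Set MR = MC: 33 − q = 21.5 + 0.005q → q_m = 11.4428.
Price p_m = 33 − 0.5·11.4428 = 27.2786; MC(q_m) = 21.5 + 0.005·11.4428 = 21.5572.
Competitive q* = 22.7723, so Δq = 11.3295; wedge = 27.2786 − 21.5572 = 5.7214.
Welfare loss = ½ × 11.3295 × 5.7214 = 32.41.

32.41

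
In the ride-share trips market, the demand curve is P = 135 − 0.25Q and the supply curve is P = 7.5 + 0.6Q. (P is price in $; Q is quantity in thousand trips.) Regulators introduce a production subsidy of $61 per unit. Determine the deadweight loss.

Competitive equilibrium: 135 − 0.25Q = 7.5 + 0.6Q → Q* = 150, P* = 97.5.
The subsidy lowers effective supply by 61: P = 0.6Q − 53.5.
New quantity: 135 − 0.25Q = 0.6Q − 53.5 → Q' = 221.7647.
Overproduction ΔQ = 221.7647 − 150 = 71.7647; wedge = subsidy = 61.
The triangle = ½ × 71.7647 × 61 = $2188.82 thousand.

$2188.82 thousand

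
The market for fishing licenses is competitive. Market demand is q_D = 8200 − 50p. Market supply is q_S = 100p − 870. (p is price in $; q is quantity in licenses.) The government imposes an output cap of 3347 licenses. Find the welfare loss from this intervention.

In inverse form: demand p = 164 − 0.02q, supply p = 8.7 + 0.01q.
Competitive equilibrium: 164 − 0.02q = 8.7 + 0.01q → q* = 5176.6667, p* = 60.4667.
At q = 3347: demand price = 164 − 0.02·3347 = 97.06; supply price = 8.7 + 0.01·3347 = 42.17.
Δq = 5176.6667 − 3347 = 1829.6667; wedge = 97.06 − 42.17 = 54.89.
DWL = ½ × 1829.6667 × 54.89 = $50215.20.

$50215.20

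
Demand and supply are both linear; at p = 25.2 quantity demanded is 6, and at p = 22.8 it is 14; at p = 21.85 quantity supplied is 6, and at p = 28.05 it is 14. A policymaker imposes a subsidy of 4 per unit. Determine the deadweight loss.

7.44

Demand slope = (22.8 − 25.2)/(14 − 6) = −0.3, so p = 27 − 0.3q.
Supply slope = (28.05 − 21.85)/(14 − 6) = 0.775, so p = 17.2 + 0.775q.
Competitive equilibrium: 27 − 0.3q = 17.2 + 0.775q → q* = 9.1163, p* = 24.2651.
The subsidy lowers effective supply by 4: p = 13.2 + 0.775q.
New quantity: 27 − 0.3q = 13.2 + 0.775q → q' = 12.8372.
Overproduction Δq = 12.8372 − 9.1163 = 3.7209; wedge = subsidy = 4.
Welfare loss = ½ × 3.7209 × 4 = 7.44.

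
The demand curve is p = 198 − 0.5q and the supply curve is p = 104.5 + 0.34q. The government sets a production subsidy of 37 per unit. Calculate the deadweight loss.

814.88

Competitive equilibrium: 198 − 0.5q = 104.5 + 0.34q → q* = 111.3095, p* = 142.3452.
The subsidy lowers effective supply by 37: p = 67.5 + 0.34q.
New quantity: 198 − 0.5q = 67.5 + 0.34q → q' = 155.3571.
Overproduction Δq = 155.3571 − 111.3095 = 44.0476; wedge = subsidy = 37.
Welfare loss = ½ × 44.0476 × 37 = 814.88.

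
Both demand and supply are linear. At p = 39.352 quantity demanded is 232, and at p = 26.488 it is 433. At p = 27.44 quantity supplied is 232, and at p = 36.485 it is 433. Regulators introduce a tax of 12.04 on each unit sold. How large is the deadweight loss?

664.96

Demand slope = (26.488 − 39.352)/(433 − 232) = −0.064, so p = 54.2 − 0.064q.
Supply slope = (36.485 − 27.44)/(433 − 232) = 0.045, so p = 17 + 0.045q.
Competitive equilibrium: 54.2 − 0.064q = 17 + 0.045q → q* = 341.2844, p* = 32.3578.
With the tax, the buyer price exceeds the seller price by 12.04: (54.2 − 0.064q) − (17 + 0.045q) = 12.04 → q' = 230.8257.
Δq = 341.2844 − 230.8257 = 110.4587; the wedge equals the tax, 12.04.
Deadweight loss = ½ × 110.4587 × 12.04 = 664.96.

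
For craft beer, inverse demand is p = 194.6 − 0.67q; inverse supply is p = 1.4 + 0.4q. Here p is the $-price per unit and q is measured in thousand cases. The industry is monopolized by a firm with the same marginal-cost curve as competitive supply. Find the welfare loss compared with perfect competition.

$2586.14 thousand

Competitive equilibrium: 194.6 − 0.67q = 1.4 + 0.4q → q* = 180.56075, p* = 73.6243.
Marginal revenue: MR = 194.6 − 1.34q. Set MR = MC: 194.6 − 1.34q = 1.4 + 0.4q → q_m = 111.03448.
Price p_m = 194.6 − 0.67·111.03448 = 120.2069; MC(q_m) = 1.4 + 0.4·111.03448 = 45.81379.
Competitive q* = 180.56075, so Δq = 69.52627; wedge = 120.2069 − 45.81379 = 74.39311.
Deadweight loss = ½ × 69.52627 × 74.39311 = $2586.14 thousand.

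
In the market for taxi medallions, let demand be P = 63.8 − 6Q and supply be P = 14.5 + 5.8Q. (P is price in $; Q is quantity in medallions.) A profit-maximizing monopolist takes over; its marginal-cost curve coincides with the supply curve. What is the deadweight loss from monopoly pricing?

$11.70

Competitive equilibrium: 63.8 − 6Q = 14.5 + 5.8Q → Q* = 4.178, P* = 38.7322.
Marginal revenue: MR = 63.8 − 12Q. Set MR = MC: 63.8 − 12Q = 14.5 + 5.8Q → Q_m = 2.7697.
Price P_m = 63.8 − 6·2.7697 = 47.1818; MC(Q_m) = 14.5 + 5.8·2.7697 = 30.5643.
Competitive Q* = 4.178, so ΔQ = 1.4083; wedge = 47.1818 − 30.5643 = 16.6175.
Deadweight loss = ½ × 1.4083 × 16.6175 = $11.70.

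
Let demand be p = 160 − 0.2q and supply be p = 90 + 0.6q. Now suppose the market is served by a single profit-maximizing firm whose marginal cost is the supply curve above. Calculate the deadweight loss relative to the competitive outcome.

Competitive equilibrium: 160 − 0.2q = 90 + 0.6q → q* = 87.5, p* = 142.5.
Marginal revenue: MR = 160 − 0.4q. Set MR = MC: 160 − 0.4q = 90 + 0.6q → q_m = 70.
Price p_m = 160 − 0.2·70 = 146; MC(q_m) = 90 + 0.6·70 = 132.
Competitive q* = 87.5, so Δq = 17.5; wedge = 146 − 132 = 14.
The triangle = ½ × 17.5 × 14 = 122.50.

122.50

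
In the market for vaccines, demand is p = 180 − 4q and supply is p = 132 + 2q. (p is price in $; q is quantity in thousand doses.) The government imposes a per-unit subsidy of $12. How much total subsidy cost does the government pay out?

$120 thousand

Competitive equilibrium: 180 − 4q = 132 + 2q → q* = 8, p* = 148.
The subsidy lowers effective supply by 12: p = 120 + 2q.
New quantity: 180 − 4q = 120 + 2q → q' = 10.
Total subsidy cost = 12 × 10 = $120 thousand.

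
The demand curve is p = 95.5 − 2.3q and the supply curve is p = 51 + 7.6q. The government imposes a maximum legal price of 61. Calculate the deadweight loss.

50.03

Competitive equilibrium: 95.5 − 2.3q = 51 + 7.6q → q* = 4.4949, p* = 85.1616.
At the ceiling p = 61, quantity supplied = (61 − 51)/7.6 = 1.3158.
Willingness to pay at q' = 1.3158: 95.5 − 2.3·1.3158 = 92.4737.
Δq = 4.4949 − 1.3158 = 3.1791; wedge = 92.4737 − 61 = 31.4737.
Deadweight loss = ½ × 3.1791 × 31.4737 = 50.03.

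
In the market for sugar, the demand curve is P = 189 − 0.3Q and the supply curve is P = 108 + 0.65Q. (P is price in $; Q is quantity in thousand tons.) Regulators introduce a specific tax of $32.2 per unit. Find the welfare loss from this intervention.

Competitive equilibrium: 189 − 0.3Q = 108 + 0.65Q → Q* = 85.2632, P* = 163.4211.
With the tax, the buyer price exceeds the seller price by 32.2: (189 − 0.3Q) − (108 + 0.65Q) = 32.2 → Q' = 51.3684.
ΔQ = 85.2632 − 51.3684 = 33.8948; the wedge equals the tax, 32.2.
Deadweight loss = ½ × 33.8948 × 32.2 = $545.71 thousand.

$545.71 thousand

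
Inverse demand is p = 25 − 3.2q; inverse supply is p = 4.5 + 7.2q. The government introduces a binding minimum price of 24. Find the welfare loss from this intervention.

Competitive equilibrium: 25 − 3.2q = 4.5 + 7.2q → q* = 1.9712, p* = 18.6923.
At the floor p = 24, quantity demanded = (25 − 24)/3.2 = 0.3125.
Sellers' marginal cost at q' = 0.3125: 4.5 + 7.2·0.3125 = 6.75.
Δq = 1.9712 − 0.3125 = 1.6587; wedge = 24 − 6.75 = 17.25.
Deadweight loss = ½ × 1.6587 × 17.25 = 14.31.

14.31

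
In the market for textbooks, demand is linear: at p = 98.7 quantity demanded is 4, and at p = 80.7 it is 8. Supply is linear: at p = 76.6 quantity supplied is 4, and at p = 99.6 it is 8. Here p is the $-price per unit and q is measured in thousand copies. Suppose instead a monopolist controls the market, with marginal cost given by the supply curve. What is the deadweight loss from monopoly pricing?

$18.08 thousand

Demand slope = (80.7 − 98.7)/(8 − 4) = −4.5, so p = 116.7 − 4.5q.
Supply slope = (99.6 − 76.6)/(8 − 4) = 5.75, so p = 53.6 + 5.75q.
Competitive equilibrium: 116.7 − 4.5q = 53.6 + 5.75q → q* = 6.1561, p* = 88.9976.
Marginal revenue: MR = 116.7 − 9q. Set MR = MC: 116.7 − 9q = 53.6 + 5.75q → q_m = 4.278.
Price p_m = 116.7 − 4.5·4.278 = 97.449; MC(q_m) = 53.6 + 5.75·4.278 = 78.1985.
Competitive q* = 6.1561, so Δq = 1.8781; wedge = 97.449 − 78.1985 = 19.2505.
DWL = ½ × 1.8781 × 19.2505 = $18.08 thousand.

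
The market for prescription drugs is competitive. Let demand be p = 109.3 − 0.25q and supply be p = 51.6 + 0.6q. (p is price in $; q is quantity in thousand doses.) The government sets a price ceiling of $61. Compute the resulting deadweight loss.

$1158.75 thousand

Competitive equilibrium: 109.3 − 0.25q = 51.6 + 0.6q → q* = 67.8824, p* = 92.3294.
At the ceiling p = 61, quantity supplied = (61 − 51.6)/0.6 = 15.6667.
Willingness to pay at q' = 15.6667: 109.3 − 0.25·15.6667 = 105.3833.
Δq = 67.8824 − 15.6667 = 52.2157; wedge = 105.3833 − 61 = 44.3833.
Deadweight loss = ½ × 52.2157 × 44.3833 = $1158.75 thousand.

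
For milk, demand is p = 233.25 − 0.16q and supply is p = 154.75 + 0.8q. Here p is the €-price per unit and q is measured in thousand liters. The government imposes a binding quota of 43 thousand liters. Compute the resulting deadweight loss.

€721.53 thousand

Competitive equilibrium: 233.25 − 0.16q = 154.75 + 0.8q → q* = 81.77083, p* = 220.16667.
At q = 43: demand price = 233.25 − 0.16·43 = 226.37; supply price = 154.75 + 0.8·43 = 189.15.
Δq = 81.77083 − 43 = 38.77083; wedge = 226.37 − 189.15 = 37.22.
The triangle = ½ × 38.77083 × 37.22 = €721.53 thousand.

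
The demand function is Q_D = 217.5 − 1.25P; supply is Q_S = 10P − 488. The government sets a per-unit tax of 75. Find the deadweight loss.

3125

In inverse form: demand P = 174 − 0.8Q, supply P = 48.8 + 0.1Q.
Competitive equilibrium: 174 − 0.8Q = 48.8 + 0.1Q → Q* = 139.1111, P* = 62.7111.
With the tax, the buyer price exceeds the seller price by 75: (174 − 0.8Q) − (48.8 + 0.1Q) = 75 → Q' = 55.7778.
ΔQ = 139.1111 − 55.7778 = 83.3333; the wedge equals the tax, 75.
Welfare loss = ½ × 83.3333 × 75 = 3125.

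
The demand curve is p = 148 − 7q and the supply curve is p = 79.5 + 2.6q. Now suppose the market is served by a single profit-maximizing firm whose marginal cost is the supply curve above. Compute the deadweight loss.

43.46

Competitive equilibrium: 148 − 7q = 79.5 + 2.6q → q* = 7.1354, p* = 98.0521.
Marginal revenue: MR = 148 − 14q. Set MR = MC: 148 − 14q = 79.5 + 2.6q → q_m = 4.1265.
Price p_m = 148 − 7·4.1265 = 119.1145; MC(q_m) = 79.5 + 2.6·4.1265 = 90.2289.
Competitive q* = 7.1354, so Δq = 3.0089; wedge = 119.1145 − 90.2289 = 28.8856.
Deadweight loss = ½ × 3.0089 × 28.8856 = 43.46.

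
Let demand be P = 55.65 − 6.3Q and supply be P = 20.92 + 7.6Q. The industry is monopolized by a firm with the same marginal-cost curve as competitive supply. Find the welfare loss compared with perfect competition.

4.22

Competitive equilibrium: 55.65 − 6.3Q = 20.92 + 7.6Q → Q* = 2.4986, P* = 39.9091.
Marginal revenue: MR = 55.65 − 12.6Q. Set MR = MC: 55.65 − 12.6Q = 20.92 + 7.6Q → Q_m = 1.7193.
Price P_m = 55.65 − 6.3·1.7193 = 44.8184; MC(Q_m) = 20.92 + 7.6·1.7193 = 33.9867.
Competitive Q* = 2.4986, so ΔQ = 0.7793; wedge = 44.8184 − 33.9867 = 10.8317.
DWL = ½ × 0.7793 × 10.8317 = 4.22.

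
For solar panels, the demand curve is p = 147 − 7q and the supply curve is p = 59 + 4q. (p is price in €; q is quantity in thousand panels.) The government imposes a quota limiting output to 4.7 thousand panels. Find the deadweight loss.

€59.895 thousand

Competitive equilibrium: 147 − 7q = 59 + 4q → q* = 8, p* = 91.
At q = 4.7: demand price = 147 − 7·4.7 = 114.1; supply price = 59 + 4·4.7 = 77.8.
Δq = 8 − 4.7 = 3.3; wedge = 114.1 − 77.8 = 36.3.
Welfare loss = ½ × 3.3 × 36.3 = €59.895 thousand.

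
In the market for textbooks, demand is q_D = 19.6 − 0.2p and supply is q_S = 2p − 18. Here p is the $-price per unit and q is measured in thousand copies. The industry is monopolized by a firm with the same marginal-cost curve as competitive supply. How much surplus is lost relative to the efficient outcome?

$163.29 thousand

In inverse form: demand p = 98 − 5q, supply p = 9 + 0.5q.
Competitive equilibrium: 98 − 5q = 9 + 0.5q → q* = 16.1818, p* = 17.0909.
Marginal revenue: MR = 98 − 10q. Set MR = MC: 98 − 10q = 9 + 0.5q → q_m = 8.4762.
Price p_m = 98 − 5·8.4762 = 55.619; MC(q_m) = 9 + 0.5·8.4762 = 13.2381.
Competitive q* = 16.1818, so Δq = 7.7056; wedge = 55.619 − 13.2381 = 42.3809.
Welfare loss = ½ × 7.7056 × 42.3809 = $163.29 thousand.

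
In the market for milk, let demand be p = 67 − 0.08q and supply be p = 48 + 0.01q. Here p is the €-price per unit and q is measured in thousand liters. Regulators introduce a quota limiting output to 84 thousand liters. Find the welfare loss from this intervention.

Competitive equilibrium: 67 − 0.08q = 48 + 0.01q → q* = 211.1111, p* = 50.1111.
At q = 84: demand price = 67 − 0.08·84 = 60.28; supply price = 48 + 0.01·84 = 48.84.
Δq = 211.1111 − 84 = 127.1111; wedge = 60.28 − 48.84 = 11.44.
DWL = ½ × 127.1111 × 11.44 = €727.08 thousand.

€727.08 thousand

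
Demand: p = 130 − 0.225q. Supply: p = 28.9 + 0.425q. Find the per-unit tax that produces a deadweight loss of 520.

Competitive equilibrium: 130 − 0.225q = 28.9 + 0.425q → q* = 155.5385, p* = 95.0038.
A tax t gives Δq = t/0.65 and wedge t, so DWL = t²/1.3.
t²/1.3 = 520 → t² = 676 → t = 26.

26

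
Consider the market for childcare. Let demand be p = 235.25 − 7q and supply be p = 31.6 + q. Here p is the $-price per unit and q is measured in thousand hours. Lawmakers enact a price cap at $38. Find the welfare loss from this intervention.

Competitive equilibrium: 235.25 − 7q = 31.6 + q → q* = 25.45625, p* = 57.05625.
At the ceiling p = 38, quantity supplied = (38 − 31.6)/1 = 6.4.
Willingness to pay at q' = 6.4: 235.25 − 7·6.4 = 190.45.
Δq = 25.45625 − 6.4 = 19.05625; wedge = 190.45 − 38 = 152.45.
Deadweight loss = ½ × 19.05625 × 152.45 = $1452.56 thousand.

$1452.56 thousand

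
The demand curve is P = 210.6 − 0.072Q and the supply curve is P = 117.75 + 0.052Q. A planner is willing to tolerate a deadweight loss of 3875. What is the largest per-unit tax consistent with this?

Competitive equilibrium: 210.6 − 0.072Q = 117.75 + 0.052Q → Q* = 748.7903, P* = 156.6871.
A tax t gives ΔQ = t/0.124 and wedge t, so DWL = t²/0.248.
t²/0.248 = 3875 → t² = 961 → t = 31.

31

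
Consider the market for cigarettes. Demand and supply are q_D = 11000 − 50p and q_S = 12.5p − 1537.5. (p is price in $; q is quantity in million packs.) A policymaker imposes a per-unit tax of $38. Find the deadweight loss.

In inverse form: demand p = 220 − 0.02q, supply p = 123 + 0.08q.
Competitive equilibrium: 220 − 0.02q = 123 + 0.08q → q* = 970, p* = 200.6.
With the tax, the buyer price exceeds the seller price by 38: (220 − 0.02q) − (123 + 0.08q) = 38 → q' = 590.
Δq = 970 − 590 = 380; the wedge equals the tax, 38.
Deadweight loss = ½ × 380 × 38 = $7220 million.

$7220 million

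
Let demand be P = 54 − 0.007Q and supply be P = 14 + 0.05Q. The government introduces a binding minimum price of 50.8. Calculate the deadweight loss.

1705.29

Competitive equilibrium: 54 − 0.007Q = 14 + 0.05Q → Q* = 701.75439, P* = 49.08772.
At the floor P = 50.8, quantity demanded = (54 − 50.8)/0.007 = 457.14286.
Sellers' marginal cost at Q' = 457.14286: 14 + 0.05·457.14286 = 36.85714.
ΔQ = 701.75439 − 457.14286 = 244.61153; wedge = 50.8 − 36.85714 = 13.94286.
Deadweight loss = ½ × 244.61153 × 13.94286 = 1705.29.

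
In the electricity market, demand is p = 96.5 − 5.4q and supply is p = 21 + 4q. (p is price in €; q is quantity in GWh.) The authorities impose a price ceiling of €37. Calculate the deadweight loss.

Competitive equilibrium: 96.5 − 5.4q = 21 + 4q → q* = 8.0319, p* = 53.1277.
At the ceiling p = 37, quantity supplied = (37 − 21)/4 = 4.
Willingness to pay at q' = 4: 96.5 − 5.4·4 = 74.9.
Δq = 8.0319 − 4 = 4.0319; wedge = 74.9 − 37 = 37.9.
The triangle = ½ × 4.0319 × 37.9 = €76.40.

€76.40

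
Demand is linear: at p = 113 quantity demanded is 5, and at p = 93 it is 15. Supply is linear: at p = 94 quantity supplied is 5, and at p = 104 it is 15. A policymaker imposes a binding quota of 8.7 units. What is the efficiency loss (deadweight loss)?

10.40

Demand slope = (93 − 113)/(15 − 5) = −2, so p = 123 − 2q.
Supply slope = (104 − 94)/(15 − 5) = 1, so p = 89 + q.
Competitive equilibrium: 123 − 2q = 89 + q → q* = 11.3333, p* = 100.3333.
At q = 8.7: demand price = 123 − 2·8.7 = 105.6; supply price = 89 + 1·8.7 = 97.7.
Δq = 11.3333 − 8.7 = 2.6333; wedge = 105.6 − 97.7 = 7.9.
Welfare loss = ½ × 2.6333 × 7.9 = 10.40.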